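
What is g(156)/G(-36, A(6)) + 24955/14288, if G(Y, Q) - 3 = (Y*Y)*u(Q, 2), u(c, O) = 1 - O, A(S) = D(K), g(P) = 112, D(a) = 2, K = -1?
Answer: 30666559/18474384 ≈ 1.6600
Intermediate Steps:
A(S) = 2
G(Y, Q) = 3 - Y² (G(Y, Q) = 3 + (Y*Y)*(1 - 1*2) = 3 + Y²*(1 - 2) = 3 + Y²*(-1) = 3 - Y²)
g(156)/G(-36, A(6)) + 24955/14288 = 112/(3 - 1*(-36)²) + 24955/14288 = 112/(3 - 1*1296) + 24955*(1/14288) = 112/(3 - 1296) + 24955/14288 = 112/(-1293) + 24955/14288 = 112*(-1/1293) + 24955/14288 = -112/1293 + 24955/14288 = 30666559/18474384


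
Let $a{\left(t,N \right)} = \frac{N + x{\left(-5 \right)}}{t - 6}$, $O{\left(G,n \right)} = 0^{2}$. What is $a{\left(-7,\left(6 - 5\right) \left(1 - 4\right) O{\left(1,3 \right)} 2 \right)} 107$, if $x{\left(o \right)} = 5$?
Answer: $- \frac{535}{13} \approx -41.154$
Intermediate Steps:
$O{\left(G,n \right)} = 0$
$a{\left(t,N \right)} = \frac{5 + N}{-6 + t}$ ($a{\left(t,N \right)} = \frac{N + 5}{t - 6} = \frac{5 + N}{-6 + t}$)
$a{\left(-7,\left(6 - 5\right) \left(1 - 4\right) O{\left(1,3 \right)} 2 \right)} 107 = \frac{5 + \left(6 - 5\right) \left(1 - 4\right) 0 \cdot 2}{-6 - 7} \cdot 107 = \frac{5 + 1 \left(-3\right) 0 \cdot 2}{-13} \cdot 107 = - \frac{5 + \left(-3\right) 0 \cdot 2}{13} \cdot 107 = - \frac{5 + 0 \cdot 2}{13} \cdot 107 = - \frac{5 + 0}{13} \cdot 107 = \left(- \frac{1}{13}\right) 5 \cdot 107 = \left(- \frac{5}{13}\right) 107 = - \frac{535}{13}$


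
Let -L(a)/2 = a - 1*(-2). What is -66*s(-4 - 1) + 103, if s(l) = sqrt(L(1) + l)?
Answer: 103 - 66*I*sqrt(11) ≈ 103.0 - 218.9*I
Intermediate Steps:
L(a) = -4 - 2*a (L(a) = -2*(a - 1*(-2)) = -2*(a + 2) = -2*(2 + a) = -4 - 2*a)
s(l) = sqrt(-6 + l) (s(l) = sqrt((-4 - 2*1) + l) = sqrt((-4 - 2) + l) = sqrt(-6 + l))
-66*s(-4 - 1) + 103 = -66*sqrt(-6 + (-4 - 1)) + 103 = -66*sqrt(-6 - 5) + 103 = -66*I*sqrt(11) + 103 = 103 - 66*I*sqrt(11)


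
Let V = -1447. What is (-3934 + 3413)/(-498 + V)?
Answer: 521/1945 ≈ 0.26787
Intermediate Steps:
(-3934 + 3413)/(-498 + V) = (-3934 + 3413)/(-498 - 1447) = -521/(-1945) = -521*(-1/1945) = 521/1945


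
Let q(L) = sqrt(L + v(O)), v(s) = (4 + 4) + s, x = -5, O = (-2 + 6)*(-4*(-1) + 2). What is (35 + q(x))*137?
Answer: 4795 + 411*sqrt(3) ≈ 5506.9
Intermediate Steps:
O = 24 (O = 4*(4 + 2) = 4*6 = 24)
v(s) = 8 + s
q(L) = sqrt(32 + L) (q(L) = sqrt(L + (8 + 24)) = sqrt(L + 32) = sqrt(32 + L))
(35 + q(x))*137 = (35 + sqrt(32 - 5))*137 = (35 + sqrt(27))*137 = (35 + 3*sqrt(3))*137 = 4795 + 411*sqrt(3)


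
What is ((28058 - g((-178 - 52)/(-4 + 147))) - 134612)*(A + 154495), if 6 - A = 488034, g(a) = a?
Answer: 5082039652736/143 ≈ 3.5539e+10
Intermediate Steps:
A = -488028 (A = 6 - 1*488034 = 6 - 488034 = -488028)
((28058 - g((-178 - 52)/(-4 + 147))) - 134612)*(A + 154495) = ((28058 - (-178 - 52)/(-4 + 147)) - 134612)*(-488028 + 154495) = ((28058 - (-230)/143) - 134612)*(-333533) = ((28058 - 1*(-230/143)) - 134612)*(-333533) = ((28058 + 230/143) - 134612)*(-333533) = (4012524/143 - 134612)*(-333533) = -15236992/143*(-333533) = 5082039652736/143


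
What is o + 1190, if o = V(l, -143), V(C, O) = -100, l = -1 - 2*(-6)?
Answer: 1090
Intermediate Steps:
l = 11 (l = -1 + 12 = 11)
o = -100
o + 1190 = -100 + 1190 = 1090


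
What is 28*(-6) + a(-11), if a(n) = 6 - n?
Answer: -151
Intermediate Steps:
28*(-6) + a(-11) = 28*(-6) + (6 - 1*(-11)) = -168 + (6 + 11) = -168 + 17 = -151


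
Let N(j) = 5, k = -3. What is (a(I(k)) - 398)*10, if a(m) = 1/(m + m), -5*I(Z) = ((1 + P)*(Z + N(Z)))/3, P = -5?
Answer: -31765/8 ≈ -3970.6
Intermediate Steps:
I(Z) = 4/3 + 4*Z/15 (I(Z) = -(1 - 5)*(Z + 5)/(5*3) = -(-4*(5 + Z))/(5*3) = -(-20 - 4*Z)/(5*3) = -(-20/3 - 4*Z/3)/5 = 4/3 + 4*Z/15)
a(m) = 1/(2*m)
(a(I(k)) - 398)*10 = (1/(2*(4/3 + (4/15)*(-3))) - 398)*10 = (1/(2*(4/3 - 4/5)) - 398)*10 = (1/(2*(8/15)) - 398)*10 = ((1/2)*(15/8) - 398)*10 = (15/16 - 398)*10 = -6353/16*10 = -31765/8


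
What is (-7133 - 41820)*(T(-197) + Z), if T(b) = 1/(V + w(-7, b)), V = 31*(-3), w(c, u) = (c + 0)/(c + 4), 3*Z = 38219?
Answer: -508893799727/816 ≈ -6.2364e+8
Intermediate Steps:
Z = 38219/3 (Z = (1/3)*38219 = 38219/3 ≈ 12740.)
w(c, u) = c/(4 + c)
V = -93
T(b) = -3/272 (T(b) = 1/(-93 - 7/(4 - 7)) = 1/(-93 - 7/(-3)) = 1/(-93 - 7*(-1/3)) = 1/(-93 + 7/3) = 1/(-272/3) = -3/272)
(-7133 - 41820)*(T(-197) + Z) = (-7133 - 41820)*(-3/272 + 38219/3) = -48953*10395559/816 = -508893799727/816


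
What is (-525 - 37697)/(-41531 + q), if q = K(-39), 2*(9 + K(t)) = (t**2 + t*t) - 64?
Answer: 38222/40051 ≈ 0.95433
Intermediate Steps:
K(t) = -41 + t**2 (K(t) = -9 + ((t**2 + t*t) - 64)/2 = -9 + ((t**2 + t**2) - 64)/2 = -9 + (2*t**2 - 64)/2 = -9 + (-64 + 2*t**2)/2 = -9 + (-32 + t**2) = -41 + t**2)
q = 1480 (q = -41 + (-39)**2 = -41 + 1521 = 1480)
(-525 - 37697)/(-41531 + q) = (-525 - 37697)/(-41531 + 1480) = -38222/(-40051) = -38222*(-1/40051) = 38222/40051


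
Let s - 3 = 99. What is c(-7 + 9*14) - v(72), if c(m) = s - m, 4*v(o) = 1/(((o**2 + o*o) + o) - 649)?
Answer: -665789/39164 ≈ -17.000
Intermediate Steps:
s = 102 (s = 3 + 99 = 102)
v(o) = 1/(4*(-649 + o + 2*o**2)) (v(o) = 1/(4*(((o**2 + o*o) + o) - 649)) = 1/(4*(((o**2 + o**2) + o) - 649)) = 1/(4*((2*o**2 + o) - 649)) = 1/(4*((o + 2*o**2) - 649)) = 1/(4*(-649 + o + 2*o**2)))
c(m) = 102 - m
c(-7 + 9*14) - v(72) = (102 - (-7 + 9*14)) - 1/(4*(-649 + 72 + 2*72**2)) = (102 - (-7 + 126)) - 1/(4*(-649 + 72 + 2*5184)) = (102 - 1*119) - 1/(4*(-649 + 72 + 10368)) = (102 - 119) - 1/(4*9791) = -17 - 1/(4*9791) = -17 - 1*1/39164 = -17 - 1/39164 = -665789/39164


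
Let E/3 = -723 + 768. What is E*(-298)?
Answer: -40230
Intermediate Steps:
E = 135 (E = 3*(-723 + 768) = 3*45 = 135)
E*(-298) = 135*(-298) = -40230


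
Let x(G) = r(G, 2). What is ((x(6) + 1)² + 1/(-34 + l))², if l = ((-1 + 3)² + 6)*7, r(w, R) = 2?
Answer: 105625/1296 ≈ 81.501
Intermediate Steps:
x(G) = 2
l = 70 (l = (2² + 6)*7 = (4 + 6)*7 = 10*7 = 70)
((x(6) + 1)² + 1/(-34 + l))² = ((2 + 1)² + 1/(-34 + 70))² = (3² + 1/36)² = (9 + 1/36)² = (325/36)² = 105625/1296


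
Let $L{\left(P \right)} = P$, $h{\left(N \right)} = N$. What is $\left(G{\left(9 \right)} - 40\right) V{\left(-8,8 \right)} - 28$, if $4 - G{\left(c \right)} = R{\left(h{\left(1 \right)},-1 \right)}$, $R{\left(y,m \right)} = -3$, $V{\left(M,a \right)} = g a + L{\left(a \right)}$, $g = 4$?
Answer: $-1348$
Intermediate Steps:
$V{\left(M,a \right)} = 5 a$ ($V{\left(M,a \right)} = 4 a + a = 5 a$)
$G{\left(c \right)} = 7$ ($G{\left(c \right)} = 4 - -3 = 4 + 3 = 7$)
$\left(G{\left(9 \right)} - 40\right) V{\left(-8,8 \right)} - 28 = \left(7 - 40\right) 5 \cdot 8 - 28 = \left(-33\right) 40 - 28 = -1320 - 28 = -1348$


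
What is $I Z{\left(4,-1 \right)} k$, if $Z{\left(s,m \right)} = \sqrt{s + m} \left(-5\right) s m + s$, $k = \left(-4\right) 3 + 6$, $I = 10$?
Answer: $-240 - 1200 \sqrt{3} \approx -2318.5$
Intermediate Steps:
$k = -6$ ($k = -12 + 6 = -6$)
$Z{\left(s,m \right)} = s - 5 m s \sqrt{m + s}$ ($Z{\left(s,m \right)} = \sqrt{m + s} \left(-5\right) s m + s = - 5 \sqrt{m + s} s m + s = - 5 s \sqrt{m + s} m + s = - 5 m s \sqrt{m + s} + s = s - 5 m s \sqrt{m + s}$)
$I Z{\left(4,-1 \right)} k = 10 \cdot 4 \left(1 - - 5 \sqrt{-1 + 4}\right) \left(-6\right) = 10 \cdot 4 \left(1 - - 5 \sqrt{3}\right) \left(-6\right) = 10 \cdot 4 \left(1 + 5 \sqrt{3}\right) \left(-6\right) = 10 \left(4 + 20 \sqrt{3}\right) \left(-6\right) = \left(40 + 200 \sqrt{3}\right) \left(-6\right) = -240 - 1200 \sqrt{3}$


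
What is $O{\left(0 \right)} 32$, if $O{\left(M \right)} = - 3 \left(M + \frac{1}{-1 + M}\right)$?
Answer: $96$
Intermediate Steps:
$O{\left(M \right)} = - 3 M - \frac{3}{-1 + M}$
$O{\left(0 \right)} 32 = \frac{3 \left(-1 + 0 - 0^{2}\right)}{-1 + 0} \cdot 32 = \frac{3 \left(-1 + 0 - 0\right)}{-1} \cdot 32 = 3 \left(-1\right) \left(-1 + 0 + 0\right) 32 = 3 \left(-1\right) \left(-1\right) 32 = 3 \cdot 32 = 96$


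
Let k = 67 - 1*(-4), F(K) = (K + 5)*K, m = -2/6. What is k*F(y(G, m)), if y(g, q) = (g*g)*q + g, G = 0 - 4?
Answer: 25844/9 ≈ 2871.6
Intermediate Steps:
m = -1/3 (m = -2*1/6 = -1/3 ≈ -0.33333)
G = -4
y(g, q) = g + q*g**2 (y(g, q) = g**2*q + g = q*g**2 + g = g + q*g**2)
F(K) = K*(5 + K) (F(K) = (5 + K)*K = K*(5 + K))
k = 71 (k = 67 + 4 = 71)
k*F(y(G, m)) = 71*((-4*(1 - 4*(-1/3)))*(5 - 4*(1 - 4*(-1/3)))) = 71*((-4*(1 + 4/3))*(5 - 4*(1 + 4/3))) = 71*((-4*7/3)*(5 - 4*7/3)) = 71*(-28*(5 - 28/3)/3) = 71*(-28/3*(-13/3)) = 71*(364/9) = 25844/9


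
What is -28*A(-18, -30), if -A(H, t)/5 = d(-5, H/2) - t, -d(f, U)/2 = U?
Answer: 6720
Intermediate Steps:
d(f, U) = -2*U
A(H, t) = 5*H + 5*t (A(H, t) = -5*(-2*H/2 - t) = -5*(-H - t) = 5*H + 5*t)
-28*A(-18, -30) = -28*(5*(-18) + 5*(-30)) = -28*(-90 - 150) = -28*(-240) = 6720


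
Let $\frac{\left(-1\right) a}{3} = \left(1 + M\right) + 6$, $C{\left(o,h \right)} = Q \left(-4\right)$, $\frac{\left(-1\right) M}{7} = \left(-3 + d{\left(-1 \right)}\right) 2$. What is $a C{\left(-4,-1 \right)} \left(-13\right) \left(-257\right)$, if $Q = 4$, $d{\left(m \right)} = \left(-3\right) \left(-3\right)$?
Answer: $-12348336$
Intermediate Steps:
$d{\left(m \right)} = 9$
$M = -84$ ($M = - 7 \left(-3 + 9\right) 2 = - 7 \cdot 6 \cdot 2 = \left(-7\right) 12 = -84$)
$C{\left(o,h \right)} = -16$ ($C{\left(o,h \right)} = 4 \left(-4\right) = -16$)
$a = 231$ ($a = - 3 \left(\left(1 - 84\right) + 6\right) = - 3 \left(-83 + 6\right) = \left(-3\right) \left(-77\right) = 231$)
$a C{\left(-4,-1 \right)} \left(-13\right) \left(-257\right) = 231 \left(-16\right) \left(-13\right) \left(-257\right) = \left(-3696\right) \left(-13\right) \left(-257\right) = 48048 \left(-257\right) = -12348336$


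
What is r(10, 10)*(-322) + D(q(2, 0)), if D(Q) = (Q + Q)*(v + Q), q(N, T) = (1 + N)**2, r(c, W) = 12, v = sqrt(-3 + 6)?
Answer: -3702 + 18*sqrt(3) ≈ -3670.8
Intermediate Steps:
v = sqrt(3) ≈ 1.7320
D(Q) = 2*Q*(Q + sqrt(3)) (D(Q) = (Q + Q)*(sqrt(3) + Q) = (2*Q)*(Q + sqrt(3)) = 2*Q*(Q + sqrt(3)))
r(10, 10)*(-322) + D(q(2, 0)) = 12*(-322) + 2*(1 + 2)**2*((1 + 2)**2 + sqrt(3)) = -3864 + 2*3**2*(3**2 + sqrt(3)) = -3864 + 2*9*(9 + sqrt(3)) = -3864 + (162 + 18*sqrt(3)) = -3702 + 18*sqrt(3)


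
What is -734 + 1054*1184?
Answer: 1247202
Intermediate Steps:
-734 + 1054*1184 = -734 + 1247936 = 1247202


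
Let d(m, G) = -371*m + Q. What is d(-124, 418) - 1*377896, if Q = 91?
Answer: -331801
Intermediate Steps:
d(m, G) = 91 - 371*m (d(m, G) = -371*m + 91 = 91 - 371*m)
d(-124, 418) - 1*377896 = (91 - 371*(-124)) - 1*377896 = (91 + 46004) - 377896 = 46095 - 377896 = -331801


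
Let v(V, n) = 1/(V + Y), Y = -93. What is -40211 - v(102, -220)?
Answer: -361900/9 ≈ -40211.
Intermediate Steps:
v(V, n) = 1/(-93 + V) (v(V, n) = 1/(V - 93) = 1/(-93 + V))
-40211 - v(102, -220) = -40211 - 1/(-93 + 102) = -40211 - 1/9 = -40211 - 1*⅑ = -40211 - ⅑ = -361900/9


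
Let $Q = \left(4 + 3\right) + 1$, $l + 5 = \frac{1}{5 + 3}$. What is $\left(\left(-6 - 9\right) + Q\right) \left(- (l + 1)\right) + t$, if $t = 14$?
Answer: $- \frac{105}{8} \approx -13.125$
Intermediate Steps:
$l = - \frac{39}{8}$ ($l = -5 + \frac{1}{5 + 3} = -5 + \frac{1}{8} = - \frac{39}{8} \approx -4.875$)
$Q = 8$ ($Q = 7 + 1 = 8$)
$\left(\left(-6 - 9\right) + Q\right) \left(- (l + 1)\right) + t = \left(\left(-6 - 9\right) + 8\right) \left(- (- \frac{39}{8} + 1)\right) + 14 = \left(-15 + 8\right) \left(\left(-1\right) \left(- \frac{31}{8}\right)\right) + 14 = \left(-7\right) \frac{31}{8} + 14 = - \frac{217}{8} + 14 = - \frac{105}{8}$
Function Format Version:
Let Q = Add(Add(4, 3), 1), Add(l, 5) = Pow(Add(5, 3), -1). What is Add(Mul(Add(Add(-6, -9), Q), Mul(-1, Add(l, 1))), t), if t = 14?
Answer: Rational(-105, 8) ≈ -13.125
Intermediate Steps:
l = Rational(-39, 8) (l = Add(-5, Pow(Add(5, 3), -1)) = Add(-5, Pow(8, -1)) = Add(-5, Rational(1, 8)) = Rational(-39, 8) ≈ -4.8750)
Q = 8 (Q = Add(7, 1) = 8)
Add(Mul(Add(Add(-6, -9), Q), Mul(-1, Add(l, 1))), t) = Add(Mul(Add(Add(-6, -9), 8), Mul(-1, Add(Rational(-39, 8), 1))), 14) = Add(Mul(Add(-15, 8), Mul(-1, Rational(-31, 8))), 14) = Add(Mul(-7, Rational(31, 8)), 14) = Add(Rational(-217, 8), 14) = Rational(-105, 8)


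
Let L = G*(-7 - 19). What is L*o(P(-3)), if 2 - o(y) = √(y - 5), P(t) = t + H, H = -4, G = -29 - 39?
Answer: 3536 - 3536*I*√3 ≈ 3536.0 - 6124.5*I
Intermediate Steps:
G = -68
P(t) = -4 + t (P(t) = t - 4 = -4 + t)
o(y) = 2 - √(-5 + y) (o(y) = 2 - √(y - 5) = 2 - √(-5 + y))
L = 1768 (L = -68*(-7 - 19) = -68*(-26) = 1768)
L*o(P(-3)) = 1768*(2 - √(-5 + (-4 - 3))) = 1768*(2 - √(-5 - 7)) = 1768*(2 - √(-12)) = 1768*(2 - 2*I*√3) = 3536 - 3536*I*√3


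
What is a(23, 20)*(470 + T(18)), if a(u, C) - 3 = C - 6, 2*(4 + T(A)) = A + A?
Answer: 8228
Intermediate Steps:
T(A) = -4 + A (T(A) = -4 + (A + A)/2 = -4 + (2*A)/2 = -4 + A)
a(u, C) = -3 + C (a(u, C) = 3 + (C - 6) = 3 + (-6 + C) = -3 + C)
a(23, 20)*(470 + T(18)) = (-3 + 20)*(470 + (-4 + 18)) = 17*(470 + 14) = 17*484 = 8228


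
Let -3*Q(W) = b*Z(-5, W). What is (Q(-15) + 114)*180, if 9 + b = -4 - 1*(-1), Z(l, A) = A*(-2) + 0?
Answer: 42120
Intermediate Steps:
Z(l, A) = -2*A (Z(l, A) = -2*A + 0 = -2*A)
b = -12 (b = -9 + (-4 - 1*(-1)) = -9 + (-4 + 1) = -9 - 3 = -12)
Q(W) = -8*W (Q(W) = -(-4)*(-2*W) = -8*W)
(Q(-15) + 114)*180 = (-8*(-15) + 114)*180 = (120 + 114)*180 = 234*180 = 42120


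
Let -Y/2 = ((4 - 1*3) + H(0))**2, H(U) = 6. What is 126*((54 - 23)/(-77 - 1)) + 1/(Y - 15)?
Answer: -73576/1469 ≈ -50.086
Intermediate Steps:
Y = -98 (Y = -2*((4 - 1*3) + 6)**2 = -2*((4 - 3) + 6)**2 = -2*(1 + 6)**2 = -2*7**2 = -2*49 = -98)
126*((54 - 23)/(-77 - 1)) + 1/(Y - 15) = 126*((54 - 23)/(-77 - 1)) + 1/(-98 - 15) = 126*(31/(-78)) + 1/(-113) = 126*(31*(-1/78)) - 1/113 = 126*(-31/78) - 1/113 = -651/13 - 1/113 = -73576/1469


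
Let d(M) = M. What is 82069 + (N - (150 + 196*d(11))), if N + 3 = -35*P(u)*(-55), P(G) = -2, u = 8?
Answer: 75910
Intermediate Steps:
N = -3853 (N = -3 - 35*(-2)*(-55) = -3 + 70*(-55) = -3 - 3850 = -3853)
82069 + (N - (150 + 196*d(11))) = 82069 + (-3853 - (150 + 196*11)) = 82069 + (-3853 - (150 + 2156)) = 82069 + (-3853 - 1*2306) = 82069 + (-3853 - 2306) = 82069 - 6159 = 75910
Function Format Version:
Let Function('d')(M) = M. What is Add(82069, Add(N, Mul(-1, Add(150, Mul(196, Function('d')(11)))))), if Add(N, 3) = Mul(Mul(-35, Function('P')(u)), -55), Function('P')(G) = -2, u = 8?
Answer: 75910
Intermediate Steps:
N = -3853 (N = Add(-3, Mul(Mul(-35, -2), -55)) = Add(-3, Mul(70, -55)) = Add(-3, -3850) = -3853)
Add(82069, Add(N, Mul(-1, Add(150, Mul(196, Function('d')(11)))))) = Add(82069, Add(-3853, Mul(-1, Add(150, Mul(196, 11))))) = Add(82069, Add(-3853, Mul(-1, Add(150, 2156)))) = Add(82069, Add(-3853, Mul(-1, 2306))) = Add(82069, Add(-3853, -2306)) = Add(82069, -6159) = 75910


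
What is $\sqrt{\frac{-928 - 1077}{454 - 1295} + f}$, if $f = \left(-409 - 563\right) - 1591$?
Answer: $\frac{i \sqrt{2153478}}{29} \approx 50.603 i$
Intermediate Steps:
$f = -2563$ ($f = -972 - 1591 = -2563$)
$\sqrt{\frac{-928 - 1077}{454 - 1295} + f} = \sqrt{\frac{-928 - 1077}{454 - 1295} - 2563} = \sqrt{- \frac{2005}{-841} - 2563} = \sqrt{\left(-2005\right) \left(- \frac{1}{841}\right) - 2563} = \sqrt{\frac{2005}{841} - 2563} = \sqrt{- \frac{2153478}{841}} = \frac{i \sqrt{2153478}}{29}$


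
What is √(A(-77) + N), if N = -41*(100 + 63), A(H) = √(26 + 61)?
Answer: √(-6683 + √87) ≈ 81.693*I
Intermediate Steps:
A(H) = √87
N = -6683 (N = -41*163 = -6683)
√(A(-77) + N) = √(√87 - 6683) = √(-6683 + √87)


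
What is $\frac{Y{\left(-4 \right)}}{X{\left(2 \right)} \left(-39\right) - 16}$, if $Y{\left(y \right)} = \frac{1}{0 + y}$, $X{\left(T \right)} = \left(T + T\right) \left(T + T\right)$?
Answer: $\frac{1}{2560} \approx 0.00039063$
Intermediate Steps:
$X{\left(T \right)} = 4 T^{2}$ ($X{\left(T \right)} = 2 T 2 T = 4 T^{2}$)
$Y{\left(y \right)} = \frac{1}{y}$
$\frac{Y{\left(-4 \right)}}{X{\left(2 \right)} \left(-39\right) - 16} = \frac{1}{\left(-4\right) \left(4 \cdot 2^{2} \left(-39\right) - 16\right)} = - \frac{1}{4 \left(4 \cdot 4 \left(-39\right) - 16\right)} = - \frac{1}{4 \left(16 \left(-39\right) - 16\right)} = - \frac{1}{4 \left(-624 - 16\right)} = - \frac{1}{4 \left(-640\right)} = \left(- \frac{1}{4}\right) \left(- \frac{1}{640}\right) = \frac{1}{2560}$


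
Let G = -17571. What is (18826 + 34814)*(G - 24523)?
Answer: -2257922160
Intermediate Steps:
(18826 + 34814)*(G - 24523) = (18826 + 34814)*(-17571 - 24523) = 53640*(-42094) = -2257922160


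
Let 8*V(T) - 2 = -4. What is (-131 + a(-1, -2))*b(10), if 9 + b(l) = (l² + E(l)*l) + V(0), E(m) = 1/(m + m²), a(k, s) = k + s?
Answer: -267799/22 ≈ -12173.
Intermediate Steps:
V(T) = -¼ (V(T) = ¼ + (⅛)*(-4) = ¼ - ½ = -¼)
b(l) = -37/4 + l² + 1/(1 + l) (b(l) = -9 + ((l² + (1/(l*(1 + l)))*l) - ¼) = -9 + ((l² + 1/(1 + l)) - ¼) = -9 + (-¼ + l² + 1/(1 + l)) = -37/4 + l² + 1/(1 + l))
(-131 + a(-1, -2))*b(10) = (-131 + (-1 - 2))*((4 + (1 + 10)*(-37 + 4*10²))/(4*(1 + 10))) = (-131 - 3)*((¼)*(4 + 11*(-37 + 4*100))/11) = -67*(4 + 11*(-37 + 400))/(2*11) = -67*(4 + 11*363)/(2*11) = -67*(4 + 3993)/(2*11) = -67*3997/(2*11) = -134*3997/44 = -267799/22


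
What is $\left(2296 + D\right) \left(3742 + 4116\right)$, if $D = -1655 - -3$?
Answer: $5060552$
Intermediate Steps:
$D = -1652$ ($D = -1655 + 3 = -1652$)
$\left(2296 + D\right) \left(3742 + 4116\right) = \left(2296 - 1652\right) \left(3742 + 4116\right) = 644 \cdot 7858 = 5060552$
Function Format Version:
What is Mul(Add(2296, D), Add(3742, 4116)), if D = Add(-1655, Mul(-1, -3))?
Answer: 5060552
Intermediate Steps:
D = -1652 (D = Add(-1655, 3) = -1652)
Mul(Add(2296, D), Add(3742, 4116)) = Mul(Add(2296, -1652), Add(3742, 4116)) = Mul(644, 7858) = 5060552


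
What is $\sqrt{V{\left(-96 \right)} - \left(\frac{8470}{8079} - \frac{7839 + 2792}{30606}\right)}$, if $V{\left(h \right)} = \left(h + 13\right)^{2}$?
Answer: $\frac{259 \sqrt{697586895838590}}{82421958} \approx 82.996$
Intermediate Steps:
$V{\left(h \right)} = \left(13 + h\right)^{2}$
$\sqrt{V{\left(-96 \right)} - \left(\frac{8470}{8079} - \frac{7839 + 2792}{30606}\right)} = \sqrt{\left(13 - 96\right)^{2} - \left(\frac{8470}{8079} - \frac{7839 + 2792}{30606}\right)} = \sqrt{\left(-83\right)^{2} + \left(\left(-42350\right) \frac{1}{40395} + 10631 \cdot \frac{1}{30606}\right)} = \sqrt{6889 + \left(- \frac{8470}{8079} + \frac{10631}{30606}\right)} = \sqrt{6889 - \frac{57781657}{82421958}} = \sqrt{\frac{567747087005}{82421958}} = \frac{259 \sqrt{697586895838590}}{82421958}$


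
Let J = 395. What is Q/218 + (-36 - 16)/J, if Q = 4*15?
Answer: 6182/43055 ≈ 0.14358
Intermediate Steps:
Q = 60
Q/218 + (-36 - 16)/J = 60/218 + (-36 - 16)/395 = 60*(1/218) - 52*1/395 = 30/109 - 52/395 = 6182/43055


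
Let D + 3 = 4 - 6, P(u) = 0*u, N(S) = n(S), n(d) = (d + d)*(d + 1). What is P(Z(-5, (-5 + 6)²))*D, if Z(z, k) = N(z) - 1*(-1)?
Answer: 0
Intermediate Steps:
n(d) = 2*d*(1 + d) (n(d) = (2*d)*(1 + d) = 2*d*(1 + d))
N(S) = 2*S*(1 + S)
Z(z, k) = 1 + 2*z*(1 + z) (Z(z, k) = 2*z*(1 + z) - 1*(-1) = 2*z*(1 + z) + 1 = 1 + 2*z*(1 + z))
P(u) = 0
D = -5 (D = -3 + (4 - 6) = -3 - 2 = -5)
P(Z(-5, (-5 + 6)²))*D = 0*(-5) = 0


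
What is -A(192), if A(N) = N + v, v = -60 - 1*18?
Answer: -114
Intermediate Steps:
v = -78 (v = -60 - 18 = -78)
A(N) = -78 + N (A(N) = N - 78 = -78 + N)
-A(192) = -(-78 + 192) = -1*114 = -114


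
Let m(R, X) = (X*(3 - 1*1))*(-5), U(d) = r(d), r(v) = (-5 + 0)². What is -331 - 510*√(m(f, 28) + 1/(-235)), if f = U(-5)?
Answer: -331 - 102*I*√15463235/47 ≈ -331.0 - 8534.0*I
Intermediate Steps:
r(v) = 25 (r(v) = (-5)² = 25)
U(d) = 25
f = 25
m(R, X) = -10*X (m(R, X) = (X*(3 - 1))*(-5) = (X*2)*(-5) = (2*X)*(-5) = -10*X)
-331 - 510*√(m(f, 28) + 1/(-235)) = -331 - 510*√(-10*28 + 1/(-235)) = -331 - 510*√(-280 - 1/235) = -331 - 102*I*√15463235/47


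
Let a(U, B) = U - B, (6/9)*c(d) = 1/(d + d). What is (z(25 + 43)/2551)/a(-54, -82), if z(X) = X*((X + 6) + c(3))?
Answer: 5049/71428 ≈ 0.070687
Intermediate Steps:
c(d) = 3/(4*d) (c(d) = 3/(2*(d + d)) = 3/(2*((2*d))) = 3*(1/(2*d))/2 = 3/(4*d))
z(X) = X*(25/4 + X) (z(X) = X*((X + 6) + (¾)/3) = X*((6 + X) + (¾)*(⅓)) = X*((6 + X) + ¼) = X*(25/4 + X))
(z(25 + 43)/2551)/a(-54, -82) = (((25 + 43)*(25 + 4*(25 + 43))/4)/2551)/(-54 - 1*(-82)) = (((¼)*68*(25 + 4*68))*(1/2551))/(-54 + 82) = (((¼)*68*(25 + 272))*(1/2551))/28 = (((¼)*68*297)*(1/2551))*(1/28) = (5049*(1/2551))*(1/28) = (5049/2551)*(1/28) = 5049/71428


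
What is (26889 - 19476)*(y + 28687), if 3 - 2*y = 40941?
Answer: 60920034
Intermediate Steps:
y = -20469 (y = 3/2 - ½*40941 = 3/2 - 40941/2 = -20469)
(26889 - 19476)*(y + 28687) = (26889 - 19476)*(-20469 + 28687) = 7413*8218 = 60920034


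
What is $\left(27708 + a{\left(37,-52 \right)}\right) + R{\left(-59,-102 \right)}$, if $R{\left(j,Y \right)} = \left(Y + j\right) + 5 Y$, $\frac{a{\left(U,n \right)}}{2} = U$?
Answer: $27111$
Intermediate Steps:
$a{\left(U,n \right)} = 2 U$
$R{\left(j,Y \right)} = j + 6 Y$
$\left(27708 + a{\left(37,-52 \right)}\right) + R{\left(-59,-102 \right)} = \left(27708 + 2 \cdot 37\right) + \left(-59 + 6 \left(-102\right)\right) = \left(27708 + 74\right) - 671 = 27782 - 671 = 27111$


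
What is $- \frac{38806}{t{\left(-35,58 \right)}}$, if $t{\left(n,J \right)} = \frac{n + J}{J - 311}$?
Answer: $426866$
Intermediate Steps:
$t{\left(n,J \right)} = \frac{J + n}{-311 + J}$
$- \frac{38806}{t{\left(-35,58 \right)}} = - \frac{38806}{\frac{1}{-311 + 58} \left(58 - 35\right)} = - \frac{38806}{\frac{1}{-253} \cdot 23} = - \frac{38806}{\left(- \frac{1}{253}\right) 23} = - \frac{38806}{- \frac{1}{11}} = \left(-38806\right) \left(-11\right) = 426866$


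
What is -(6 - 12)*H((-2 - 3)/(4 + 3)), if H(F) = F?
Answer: -30/7 ≈ -4.2857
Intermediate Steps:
-(6 - 12)*H((-2 - 3)/(4 + 3)) = -(6 - 12)*(-2 - 3)/(4 + 3) = -(-6)*(-5/7) = -(-6)*(-5*⅐) = -(-6)*(-5)/7 = -1*30/7 = -30/7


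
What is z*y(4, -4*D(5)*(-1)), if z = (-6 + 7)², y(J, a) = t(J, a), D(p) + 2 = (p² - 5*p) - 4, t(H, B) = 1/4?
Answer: ¼ ≈ 0.25000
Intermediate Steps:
t(H, B) = ¼
D(p) = -6 + p² - 5*p (D(p) = -2 + ((p² - 5*p) - 4) = -2 + (-4 + p² - 5*p) = -6 + p² - 5*p)
y(J, a) = ¼
z = 1 (z = 1² = 1)
z*y(4, -4*D(5)*(-1)) = 1*(¼) = ¼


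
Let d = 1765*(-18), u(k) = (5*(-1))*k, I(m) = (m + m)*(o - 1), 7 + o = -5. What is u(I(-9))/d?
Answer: 13/353 ≈ 0.036827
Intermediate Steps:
o = -12 (o = -7 - 5 = -12)
I(m) = -26*m (I(m) = (m + m)*(-12 - 1) = (2*m)*(-13) = -26*m)
u(k) = -5*k
d = -31770
u(I(-9))/d = -(-130)*(-9)/(-31770) = -5*234*(-1/31770) = -1170*(-1/31770) = 13/353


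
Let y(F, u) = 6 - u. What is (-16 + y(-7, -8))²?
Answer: 4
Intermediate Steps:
(-16 + y(-7, -8))² = (-16 + (6 - 1*(-8)))² = (-16 + (6 + 8))² = (-16 + 14)² = (-2)² = 4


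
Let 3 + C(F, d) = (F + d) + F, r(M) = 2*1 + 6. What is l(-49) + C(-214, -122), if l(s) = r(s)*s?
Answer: -945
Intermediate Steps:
r(M) = 8 (r(M) = 2 + 6 = 8)
C(F, d) = -3 + d + 2*F (C(F, d) = -3 + ((F + d) + F) = -3 + (d + 2*F) = -3 + d + 2*F)
l(s) = 8*s
l(-49) + C(-214, -122) = 8*(-49) + (-3 - 122 + 2*(-214)) = -392 + (-3 - 122 - 428) = -392 - 553 = -945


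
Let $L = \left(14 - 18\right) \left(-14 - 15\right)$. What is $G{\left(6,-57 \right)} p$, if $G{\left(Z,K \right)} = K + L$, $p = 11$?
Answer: $649$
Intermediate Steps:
$L = 116$ ($L = \left(-4\right) \left(-29\right) = 116$)
$G{\left(Z,K \right)} = 116 + K$ ($G{\left(Z,K \right)} = K + 116 = 116 + K$)
$G{\left(6,-57 \right)} p = \left(116 - 57\right) 11 = 59 \cdot 11 = 649$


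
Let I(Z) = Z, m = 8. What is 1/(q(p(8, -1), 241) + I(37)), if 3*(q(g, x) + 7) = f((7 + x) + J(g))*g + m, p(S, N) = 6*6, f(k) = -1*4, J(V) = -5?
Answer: -3/46 ≈ -0.065217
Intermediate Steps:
f(k) = -4
p(S, N) = 36
q(g, x) = -13/3 - 4*g/3 (q(g, x) = -7 + (-4*g + 8)/3 = -7 + (8 - 4*g)/3 = -7 + (8/3 - 4*g/3) = -13/3 - 4*g/3)
1/(q(p(8, -1), 241) + I(37)) = 1/((-13/3 - 4/3*36) + 37) = 1/((-13/3 - 48) + 37) = 1/(-157/3 + 37) = 1/(-46/3) = -3/46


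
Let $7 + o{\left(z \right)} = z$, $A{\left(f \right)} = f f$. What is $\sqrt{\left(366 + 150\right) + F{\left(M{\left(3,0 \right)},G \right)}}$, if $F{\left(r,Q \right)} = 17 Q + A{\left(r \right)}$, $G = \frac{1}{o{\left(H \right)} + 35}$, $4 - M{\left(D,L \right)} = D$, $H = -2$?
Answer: $\frac{\sqrt{349934}}{26} \approx 22.752$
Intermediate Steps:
$A{\left(f \right)} = f^{2}$
$o{\left(z \right)} = -7 + z$
$M{\left(D,L \right)} = 4 - D$
$G = \frac{1}{26}$ ($G = \frac{1}{\left(-7 - 2\right) + 35} = \frac{1}{-9 + 35} = \frac{1}{26} \approx 0.038462$)
$F{\left(r,Q \right)} = r^{2} + 17 Q$ ($F{\left(r,Q \right)} = 17 Q + r^{2} = r^{2} + 17 Q$)
$\sqrt{\left(366 + 150\right) + F{\left(M{\left(3,0 \right)},G \right)}} = \sqrt{\left(366 + 150\right) + \left(\left(4 - 3\right)^{2} + 17 \cdot \frac{1}{26}\right)} = \sqrt{516 + \left(\left(4 - 3\right)^{2} + \frac{17}{26}\right)} = \sqrt{516 + \left(1^{2} + \frac{17}{26}\right)} = \sqrt{516 + \left(1 + \frac{17}{26}\right)} = \sqrt{516 + \frac{43}{26}} = \sqrt{\frac{13459}{26}} = \frac{\sqrt{349934}}{26}$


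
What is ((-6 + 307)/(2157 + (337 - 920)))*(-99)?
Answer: -29799/1574 ≈ -18.932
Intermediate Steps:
((-6 + 307)/(2157 + (337 - 920)))*(-99) = (301/(2157 - 583))*(-99) = (301/1574)*(-99) = -29799/1574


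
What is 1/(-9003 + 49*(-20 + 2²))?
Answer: -1/9787 ≈ -0.00010218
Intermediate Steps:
1/(-9003 + 49*(-20 + 2²)) = 1/(-9003 + 49*(-20 + 4)) = 1/(-9003 + 49*(-16)) = 1/(-9003 - 784) = 1/(-9787) = -1/9787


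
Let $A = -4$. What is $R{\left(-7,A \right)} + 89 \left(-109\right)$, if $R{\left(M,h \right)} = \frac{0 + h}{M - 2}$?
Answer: $- \frac{87305}{9} \approx -9700.6$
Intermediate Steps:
$R{\left(M,h \right)} = \frac{h}{-2 + M}$
$R{\left(-7,A \right)} + 89 \left(-109\right) = - \frac{4}{-2 - 7} + 89 \left(-109\right) = - \frac{4}{-9} - 9701 = \left(-4\right) \left(- \frac{1}{9}\right) - 9701 = \frac{4}{9} - 9701 = - \frac{87305}{9}$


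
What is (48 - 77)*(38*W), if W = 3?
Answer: -3306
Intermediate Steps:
(48 - 77)*(38*W) = (48 - 77)*(38*3) = -29*114 = -3306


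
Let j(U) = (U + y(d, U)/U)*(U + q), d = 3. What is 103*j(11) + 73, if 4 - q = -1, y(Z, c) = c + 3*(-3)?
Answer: 203507/11 ≈ 18501.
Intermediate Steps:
y(Z, c) = -9 + c (y(Z, c) = c - 9 = -9 + c)
q = 5 (q = 4 - 1*(-1) = 4 + 1 = 5)
j(U) = (5 + U)*(U + (-9 + U)/U) (j(U) = (U + (-9 + U)/U)*(U + 5) = (U + (-9 + U)/U)*(5 + U) = (5 + U)*(U + (-9 + U)/U))
103*j(11) + 73 = 103*(-4 + 11² - 45/11 + 6*11) + 73 = 103*(-4 + 121 - 45*1/11 + 66) + 73 = 103*(-4 + 121 - 45/11 + 66) + 73 = 103*(1968/11) + 73 = 202704/11 + 73 = 203507/11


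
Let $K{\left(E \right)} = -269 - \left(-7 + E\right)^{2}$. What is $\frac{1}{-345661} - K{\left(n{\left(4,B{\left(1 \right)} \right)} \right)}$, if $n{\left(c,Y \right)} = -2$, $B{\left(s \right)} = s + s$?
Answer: $\frac{120981349}{345661} \approx 350.0$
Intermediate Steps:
$B{\left(s \right)} = 2 s$
$\frac{1}{-345661} - K{\left(n{\left(4,B{\left(1 \right)} \right)} \right)} = \frac{1}{-345661} - \left(-269 - \left(-7 - 2\right)^{2}\right) = - \frac{1}{345661} - \left(-269 - \left(-9\right)^{2}\right) = - \frac{1}{345661} - \left(-269 - 81\right) = - \frac{1}{345661} - -350 = - \frac{1}{345661} + 350 = \frac{120981349}{345661}$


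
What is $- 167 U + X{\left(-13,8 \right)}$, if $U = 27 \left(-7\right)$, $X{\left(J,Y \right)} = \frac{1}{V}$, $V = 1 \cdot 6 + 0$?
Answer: $\frac{189379}{6} \approx 31563.0$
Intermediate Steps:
$V = 6$ ($V = 6 + 0 = 6$)
$X{\left(J,Y \right)} = \frac{1}{6}$
$U = -189$
$- 167 U + X{\left(-13,8 \right)} = \left(-167\right) \left(-189\right) + \frac{1}{6} = 31563 + \frac{1}{6} = \frac{189379}{6}$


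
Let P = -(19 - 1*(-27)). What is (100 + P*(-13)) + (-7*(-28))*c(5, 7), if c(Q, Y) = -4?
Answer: -86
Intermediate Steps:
P = -46 (P = -(19 + 27) = -1*46 = -46)
(100 + P*(-13)) + (-7*(-28))*c(5, 7) = (100 - 46*(-13)) - 7*(-28)*(-4) = (100 + 598) + 196*(-4) = 698 - 784 = -86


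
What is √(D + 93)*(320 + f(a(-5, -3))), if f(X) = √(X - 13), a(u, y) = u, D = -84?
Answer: 960 + 9*I*√2 ≈ 960.0 + 12.728*I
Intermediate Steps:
f(X) = √(-13 + X)
√(D + 93)*(320 + f(a(-5, -3))) = √(-84 + 93)*(320 + √(-13 - 5)) = √9*(320 + √(-18)) = 3*(320 + 3*I*√2) = 960 + 9*I*√2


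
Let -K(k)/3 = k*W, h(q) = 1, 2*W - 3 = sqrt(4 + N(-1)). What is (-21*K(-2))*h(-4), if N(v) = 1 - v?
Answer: -189 - 63*sqrt(6) ≈ -343.32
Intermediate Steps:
W = 3/2 + sqrt(6)/2 (W = 3/2 + sqrt(4 + (1 - 1*(-1)))/2 = 3/2 + sqrt(4 + (1 + 1))/2 = 3/2 + sqrt(4 + 2)/2 = 3/2 + sqrt(6)/2 ≈ 2.7247)
K(k) = -3*k*(3/2 + sqrt(6)/2)
(-21*K(-2))*h(-4) = -(-63)*(-2)*(3 + sqrt(6))/2*1 = -21*(9 + 3*sqrt(6))*1 = (-189 - 63*sqrt(6))*1 = -189 - 63*sqrt(6)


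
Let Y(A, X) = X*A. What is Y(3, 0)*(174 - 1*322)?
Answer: 0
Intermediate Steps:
Y(A, X) = A*X
Y(3, 0)*(174 - 1*322) = (3*0)*(174 - 1*322) = 0*(174 - 322) = 0*(-148) = 0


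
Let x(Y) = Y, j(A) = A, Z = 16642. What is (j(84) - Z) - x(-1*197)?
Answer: -16361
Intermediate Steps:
(j(84) - Z) - x(-1*197) = (84 - 1*16642) - (-1)*197 = (84 - 16642) - 1*(-197) = -16558 + 197 = -16361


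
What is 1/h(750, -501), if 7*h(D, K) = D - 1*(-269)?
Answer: 7/1019 ≈ 0.0068695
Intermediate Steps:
h(D, K) = 269/7 + D/7 (h(D, K) = (D - 1*(-269))/7 = (D + 269)/7 = (269 + D)/7 = 269/7 + D/7)
1/h(750, -501) = 1/(269/7 + (1/7)*750) = 1/(269/7 + 750/7) = 1/(1019/7) = 7/1019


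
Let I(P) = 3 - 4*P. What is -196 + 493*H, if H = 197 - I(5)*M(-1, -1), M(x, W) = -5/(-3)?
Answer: 332680/3 ≈ 1.1089e+5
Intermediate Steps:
M(x, W) = 5/3 (M(x, W) = -5*(-⅓) = 5/3)
H = 676/3 (H = 197 - (3 - 4*5)*5/3 = 197 - (3 - 20)*5/3 = 197 - (-17)*5/3 = 197 - 1*(-85/3) = 197 + 85/3 = 676/3 ≈ 225.33)
-196 + 493*H = -196 + 493*(676/3) = -196 + 333268/3 = 332680/3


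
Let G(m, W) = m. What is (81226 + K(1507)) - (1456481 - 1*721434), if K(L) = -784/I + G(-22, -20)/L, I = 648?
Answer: -7255465225/11097 ≈ -6.5382e+5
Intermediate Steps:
K(L) = -98/81 - 22/L (K(L) = -784/648 - 22/L = -784*1/648 - 22/L = -98/81 - 22/L)
(81226 + K(1507)) - (1456481 - 1*721434) = (81226 + (-98/81 - 22/1507)) - (1456481 - 1*721434) = (81226 + (-98/81 - 22*1/1507)) - (1456481 - 721434) = (81226 + (-98/81 - 2/137)) - 1*735047 = (81226 - 13588/11097) - 735047 = 901351334/11097 - 735047 = -7255465225/11097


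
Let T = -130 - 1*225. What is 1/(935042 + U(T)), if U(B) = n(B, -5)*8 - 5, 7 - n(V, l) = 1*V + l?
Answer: 1/937973 ≈ 1.0661e-6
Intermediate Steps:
T = -355 (T = -130 - 225 = -355)
n(V, l) = 7 - V - l (n(V, l) = 7 - (1*V + l) = 7 - (V + l) = 7 + (-V - l) = 7 - V - l)
U(B) = 91 - 8*B (U(B) = (7 - B - 1*(-5))*8 - 5 = (7 - B + 5)*8 - 5 = (12 - B)*8 - 5 = (96 - 8*B) - 5 = 91 - 8*B)
1/(935042 + U(T)) = 1/(935042 + (91 - 8*(-355))) = 1/(935042 + (91 + 2840)) = 1/(935042 + 2931) = 1/937973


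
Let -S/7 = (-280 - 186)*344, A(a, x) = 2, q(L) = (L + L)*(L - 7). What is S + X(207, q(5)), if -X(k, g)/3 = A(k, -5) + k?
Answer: 1121501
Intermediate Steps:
q(L) = 2*L*(-7 + L) (q(L) = (2*L)*(-7 + L) = 2*L*(-7 + L))
X(k, g) = -6 - 3*k (X(k, g) = -3*(2 + k) = -6 - 3*k)
S = 1122128 (S = -7*(-280 - 186)*344 = -(-3262)*344 = -7*(-160304) = 1122128)
S + X(207, q(5)) = 1122128 + (-6 - 3*207) = 1122128 + (-6 - 621) = 1122128 - 627 = 1121501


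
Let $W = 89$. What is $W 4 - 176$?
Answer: $180$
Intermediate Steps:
$W 4 - 176 = 89 \cdot 4 - 176 = 356 - 176 = 180$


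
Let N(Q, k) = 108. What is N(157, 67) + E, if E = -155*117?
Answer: -18027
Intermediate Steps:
E = -18135
N(157, 67) + E = 108 - 18135 = -18027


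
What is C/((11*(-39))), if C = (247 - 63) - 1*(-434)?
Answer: -206/143 ≈ -1.4406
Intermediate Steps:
C = 618 (C = 184 + 434 = 618)
C/((11*(-39))) = 618/((11*(-39))) = 618/(-429) = 618*(-1/429) = -206/143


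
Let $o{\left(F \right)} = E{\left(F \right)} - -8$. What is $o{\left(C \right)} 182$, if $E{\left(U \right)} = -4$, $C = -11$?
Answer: $728$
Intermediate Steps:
$o{\left(F \right)} = 4$ ($o{\left(F \right)} = -4 - -8 = -4 + 8 = 4$)
$o{\left(C \right)} 182 = 4 \cdot 182 = 728$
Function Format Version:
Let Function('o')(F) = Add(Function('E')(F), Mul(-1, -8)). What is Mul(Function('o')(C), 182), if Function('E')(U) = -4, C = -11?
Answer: 728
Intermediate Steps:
Function('o')(F) = 4 (Function('o')(F) = Add(-4, Mul(-1, -8)) = Add(-4, 8) = 4)
Mul(Function('o')(C), 182) = Mul(4, 182) = 728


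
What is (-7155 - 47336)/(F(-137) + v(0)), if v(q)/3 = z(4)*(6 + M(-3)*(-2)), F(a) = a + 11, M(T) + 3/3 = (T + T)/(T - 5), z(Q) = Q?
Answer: 54491/48 ≈ 1135.2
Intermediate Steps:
M(T) = -1 + 2*T/(-5 + T) (M(T) = -1 + (T + T)/(T - 5) = -1 + (2*T)/(-5 + T) = -1 + 2*T/(-5 + T))
F(a) = 11 + a
v(q) = 78 (v(q) = 3*(4*(6 + ((5 - 3)/(-5 - 3))*(-2))) = 3*(4*(6 + (2/(-8))*(-2))) = 3*(4*(6 - ⅛*2*(-2))) = 3*(4*(6 - ¼*(-2))) = 3*(4*(6 + ½)) = 3*(4*(13/2)) = 3*26 = 78)
(-7155 - 47336)/(F(-137) + v(0)) = (-7155 - 47336)/((11 - 137) + 78) = -54491/(-126 + 78) = -54491/(-48) = -54491*(-1/48) = 54491/48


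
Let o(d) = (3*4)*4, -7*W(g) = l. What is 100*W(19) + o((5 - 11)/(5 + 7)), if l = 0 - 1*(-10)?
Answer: -664/7 ≈ -94.857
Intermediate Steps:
l = 10 (l = 0 + 10 = 10)
W(g) = -10/7 (W(g) = -1/7*10 = -10/7)
o(d) = 48 (o(d) = 12*4 = 48)
100*W(19) + o((5 - 11)/(5 + 7)) = 100*(-10/7) + 48 = -1000/7 + 48 = -664/7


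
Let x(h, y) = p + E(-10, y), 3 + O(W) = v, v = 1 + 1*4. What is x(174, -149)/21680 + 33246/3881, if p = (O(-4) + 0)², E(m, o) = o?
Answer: 144042107/16828016 ≈ 8.5597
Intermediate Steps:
v = 5 (v = 1 + 4 = 5)
O(W) = 2 (O(W) = -3 + 5 = 2)
p = 4 (p = (2 + 0)² = 2² = 4)
x(h, y) = 4 + y
x(174, -149)/21680 + 33246/3881 = (4 - 149)/21680 + 33246/3881 = -145*1/21680 + 33246*(1/3881) = -29/4336 + 33246/3881 = 144042107/16828016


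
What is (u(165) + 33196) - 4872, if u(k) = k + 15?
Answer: 28504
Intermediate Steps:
u(k) = 15 + k
(u(165) + 33196) - 4872 = ((15 + 165) + 33196) - 4872 = (180 + 33196) - 4872 = 33376 - 4872 = 28504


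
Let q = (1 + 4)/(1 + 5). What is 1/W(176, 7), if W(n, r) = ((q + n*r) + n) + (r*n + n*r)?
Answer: 6/23237 ≈ 0.00025821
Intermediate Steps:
q = 5/6 ≈ 0.83333
W(n, r) = 5/6 + n + 3*n*r (W(n, r) = ((5/6 + n*r) + n) + (r*n + n*r) = (5/6 + n + n*r) + (n*r + n*r) = (5/6 + n + n*r) + 2*n*r = 5/6 + n + 3*n*r)
1/W(176, 7) = 1/(5/6 + 176 + 3*176*7) = 1/(5/6 + 176 + 3696) = 1/(23237/6) = 6/23237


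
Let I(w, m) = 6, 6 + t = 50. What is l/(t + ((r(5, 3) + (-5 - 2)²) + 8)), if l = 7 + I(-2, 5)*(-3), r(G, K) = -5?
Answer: -11/96 ≈ -0.11458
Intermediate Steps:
t = 44 (t = -6 + 50 = 44)
l = -11 (l = 7 + 6*(-3) = 7 - 18 = -11)
l/(t + ((r(5, 3) + (-5 - 2)²) + 8)) = -11/(44 + ((-5 + (-5 - 2)²) + 8)) = -11/(44 + ((-5 + (-7)²) + 8)) = -11/(44 + ((-5 + 49) + 8)) = -11/(44 + (44 + 8)) = -11/(44 + 52) = -11/96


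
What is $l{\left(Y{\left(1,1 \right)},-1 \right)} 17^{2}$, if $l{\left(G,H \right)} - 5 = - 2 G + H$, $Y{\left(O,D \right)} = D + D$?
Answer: $0$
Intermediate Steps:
$Y{\left(O,D \right)} = 2 D$
$l{\left(G,H \right)} = 5 + H - 2 G$ ($l{\left(G,H \right)} = 5 - \left(- H + 2 G\right) = 5 + H - 2 G$)
$l{\left(Y{\left(1,1 \right)},-1 \right)} 17^{2} = \left(5 - 1 - 2 \cdot 2 \cdot 1\right) 17^{2} = \left(5 - 1 - 4\right) 289 = 0 \cdot 289 = 0$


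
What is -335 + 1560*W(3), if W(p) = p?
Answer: 4345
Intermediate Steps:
-335 + 1560*W(3) = -335 + 1560*3 = -335 + 4680 = 4345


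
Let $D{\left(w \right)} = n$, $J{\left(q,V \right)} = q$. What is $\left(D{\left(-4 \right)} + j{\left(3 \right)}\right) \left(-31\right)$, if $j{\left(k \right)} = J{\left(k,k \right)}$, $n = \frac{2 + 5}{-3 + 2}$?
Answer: $124$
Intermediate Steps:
$n = -7$ ($n = \frac{7}{-1} = 7 \left(-1\right) = -7$)
$D{\left(w \right)} = -7$
$j{\left(k \right)} = k$
$\left(D{\left(-4 \right)} + j{\left(3 \right)}\right) \left(-31\right) = \left(-7 + 3\right) \left(-31\right) = \left(-4\right) \left(-31\right) = 124$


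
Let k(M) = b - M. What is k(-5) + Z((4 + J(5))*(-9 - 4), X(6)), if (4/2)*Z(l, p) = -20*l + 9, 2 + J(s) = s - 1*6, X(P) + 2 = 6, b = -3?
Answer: 273/2 ≈ 136.50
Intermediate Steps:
X(P) = 4 (X(P) = -2 + 6 = 4)
J(s) = -8 + s (J(s) = -2 + (s - 1*6) = -2 + (s - 6) = -2 + (-6 + s) = -8 + s)
k(M) = -3 - M
Z(l, p) = 9/2 - 10*l (Z(l, p) = (-20*l + 9)/2 = (9 - 20*l)/2 = 9/2 - 10*l)
k(-5) + Z((4 + J(5))*(-9 - 4), X(6)) = (-3 - 1*(-5)) + (9/2 - 10*(4 + (-8 + 5))*(-9 - 4)) = (-3 + 5) + (9/2 - 10*(4 - 3)*(-13)) = 2 + (9/2 - 10*(-13)) = 2 + (9/2 + 130) = 2 + 269/2 = 273/2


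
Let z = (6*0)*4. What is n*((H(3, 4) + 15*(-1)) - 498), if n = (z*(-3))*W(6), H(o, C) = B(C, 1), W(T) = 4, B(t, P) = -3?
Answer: 0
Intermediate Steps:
H(o, C) = -3
z = 0 (z = 0*4 = 0)
n = 0 (n = (0*(-3))*4 = 0*4 = 0)
n*((H(3, 4) + 15*(-1)) - 498) = 0*((-3 + 15*(-1)) - 498) = 0*((-3 - 15) - 498) = 0*(-18 - 498) = 0*(-516) = 0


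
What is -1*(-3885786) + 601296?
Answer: 4487082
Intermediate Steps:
-1*(-3885786) + 601296 = 3885786 + 601296 = 4487082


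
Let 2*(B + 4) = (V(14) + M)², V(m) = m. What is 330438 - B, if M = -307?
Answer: 575035/2 ≈ 2.8752e+5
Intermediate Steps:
B = 85841/2 (B = -4 + (14 - 307)²/2 = -4 + (½)*(-293)² = -4 + (½)*85849 = -4 + 85849/2 = 85841/2 ≈ 42921.)
330438 - B = 330438 - 1*85841/2 = 330438 - 85841/2 = 575035/2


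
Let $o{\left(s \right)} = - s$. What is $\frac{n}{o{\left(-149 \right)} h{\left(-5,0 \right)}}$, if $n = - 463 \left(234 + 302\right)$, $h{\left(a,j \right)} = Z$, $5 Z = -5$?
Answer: $\frac{248168}{149} \approx 1665.6$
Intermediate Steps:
$Z = -1$ ($Z = \frac{1}{5} \left(-5\right) = -1$)
$h{\left(a,j \right)} = -1$
$n = -248168$ ($n = \left(-463\right) 536 = -248168$)
$\frac{n}{o{\left(-149 \right)} h{\left(-5,0 \right)}} = - \frac{248168}{\left(-1\right) \left(-149\right) \left(-1\right)} = - \frac{248168}{149 \left(-1\right)} = - \frac{248168}{-149} = \left(-248168\right) \left(- \frac{1}{149}\right) = \frac{248168}{149}$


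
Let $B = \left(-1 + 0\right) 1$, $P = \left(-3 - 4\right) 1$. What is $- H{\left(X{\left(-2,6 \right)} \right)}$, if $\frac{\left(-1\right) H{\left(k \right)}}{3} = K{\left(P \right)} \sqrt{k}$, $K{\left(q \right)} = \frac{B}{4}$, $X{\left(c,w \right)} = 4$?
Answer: $- \frac{3}{2} \approx -1.5$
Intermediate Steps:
$P = -7$ ($P = \left(-7\right) 1 = -7$)
$B = -1$ ($B = \left(-1\right) 1 = -1$)
$K{\left(q \right)} = - \frac{1}{4}$
$H{\left(k \right)} = \frac{3 \sqrt{k}}{4}$ ($H{\left(k \right)} = - 3 \left(- \frac{\sqrt{k}}{4}\right) = \frac{3 \sqrt{k}}{4}$)
$- H{\left(X{\left(-2,6 \right)} \right)} = - \frac{3 \sqrt{4}}{4} = - \frac{3 \cdot 2}{4} = \left(-1\right) \frac{3}{2} = - \frac{3}{2}$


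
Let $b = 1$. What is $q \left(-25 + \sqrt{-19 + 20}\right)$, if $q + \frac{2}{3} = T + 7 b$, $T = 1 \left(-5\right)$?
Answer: $-32$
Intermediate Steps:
$T = -5$
$q = \frac{4}{3}$ ($q = - \frac{2}{3} + \left(-5 + 7 \cdot 1\right) = - \frac{2}{3} + \left(-5 + 7\right) = - \frac{2}{3} + 2 = \frac{4}{3} \approx 1.3333$)
$q \left(-25 + \sqrt{-19 + 20}\right) = \frac{4 \left(-25 + \sqrt{-19 + 20}\right)}{3} = \frac{4 \left(-25 + \sqrt{1}\right)}{3} = \frac{4 \left(-25 + 1\right)}{3} = \frac{4}{3} \left(-24\right) = -32$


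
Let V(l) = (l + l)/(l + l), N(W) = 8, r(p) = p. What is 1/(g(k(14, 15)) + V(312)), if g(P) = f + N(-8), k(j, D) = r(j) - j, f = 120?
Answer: 1/129 ≈ 0.0077519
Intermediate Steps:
k(j, D) = 0 (k(j, D) = j - j = 0)
V(l) = 1 (V(l) = (2*l)/((2*l)) = (2*l)*(1/(2*l)) = 1)
g(P) = 128 (g(P) = 120 + 8 = 128)
1/(g(k(14, 15)) + V(312)) = 1/(128 + 1) = 1/129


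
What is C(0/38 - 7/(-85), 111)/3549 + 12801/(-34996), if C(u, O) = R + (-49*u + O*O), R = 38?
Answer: 2530015819/812082180 ≈ 3.1155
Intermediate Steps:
C(u, O) = 38 + O² - 49*u (C(u, O) = 38 + (-49*u + O*O) = 38 + (-49*u + O²) = 38 + (O² - 49*u) = 38 + O² - 49*u)
C(0/38 - 7/(-85), 111)/3549 + 12801/(-34996) = (38 + 111² - 49*(0/38 - 7/(-85)))/3549 + 12801/(-34996) = (38 + 12321 - 49*(0*(1/38) - 7*(-1/85)))*(1/3549) + 12801*(-1/34996) = (38 + 12321 - 49*(0 + 7/85))*(1/3549) - 12801/34996 = (38 + 12321 - 49*7/85)*(1/3549) - 12801/34996 = (38 + 12321 - 343/85)*(1/3549) - 12801/34996 = (1050172/85)*(1/3549) - 12801/34996 = 1050172/301665 - 12801/34996 = 2530015819/812082180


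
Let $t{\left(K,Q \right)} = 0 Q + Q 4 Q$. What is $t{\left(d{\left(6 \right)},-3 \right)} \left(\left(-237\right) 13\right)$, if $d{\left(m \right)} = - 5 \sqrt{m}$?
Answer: $-110916$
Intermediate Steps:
$t{\left(K,Q \right)} = 4 Q^{2}$ ($t{\left(K,Q \right)} = 0 + 4 Q Q = 0 + 4 Q^{2} = 4 Q^{2}$)
$t{\left(d{\left(6 \right)},-3 \right)} \left(\left(-237\right) 13\right) = 4 \left(-3\right)^{2} \left(\left(-237\right) 13\right) = 4 \cdot 9 \left(-3081\right) = 36 \left(-3081\right) = -110916$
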